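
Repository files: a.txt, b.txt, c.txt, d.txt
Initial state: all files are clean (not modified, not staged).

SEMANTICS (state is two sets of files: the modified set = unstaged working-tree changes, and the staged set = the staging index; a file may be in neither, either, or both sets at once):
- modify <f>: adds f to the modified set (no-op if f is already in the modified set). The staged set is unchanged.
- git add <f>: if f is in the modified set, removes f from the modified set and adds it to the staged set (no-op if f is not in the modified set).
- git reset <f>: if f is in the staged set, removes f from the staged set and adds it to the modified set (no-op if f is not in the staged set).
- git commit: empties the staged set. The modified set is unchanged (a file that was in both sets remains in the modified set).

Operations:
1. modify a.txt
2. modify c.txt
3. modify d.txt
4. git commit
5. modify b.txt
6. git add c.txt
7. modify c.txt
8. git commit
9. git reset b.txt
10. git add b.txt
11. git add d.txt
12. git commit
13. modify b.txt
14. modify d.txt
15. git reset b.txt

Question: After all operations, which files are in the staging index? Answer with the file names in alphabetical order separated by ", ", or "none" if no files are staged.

Answer: none

Derivation:
After op 1 (modify a.txt): modified={a.txt} staged={none}
After op 2 (modify c.txt): modified={a.txt, c.txt} staged={none}
After op 3 (modify d.txt): modified={a.txt, c.txt, d.txt} staged={none}
After op 4 (git commit): modified={a.txt, c.txt, d.txt} staged={none}
After op 5 (modify b.txt): modified={a.txt, b.txt, c.txt, d.txt} staged={none}
After op 6 (git add c.txt): modified={a.txt, b.txt, d.txt} staged={c.txt}
After op 7 (modify c.txt): modified={a.txt, b.txt, c.txt, d.txt} staged={c.txt}
After op 8 (git commit): modified={a.txt, b.txt, c.txt, d.txt} staged={none}
After op 9 (git reset b.txt): modified={a.txt, b.txt, c.txt, d.txt} staged={none}
After op 10 (git add b.txt): modified={a.txt, c.txt, d.txt} staged={b.txt}
After op 11 (git add d.txt): modified={a.txt, c.txt} staged={b.txt, d.txt}
After op 12 (git commit): modified={a.txt, c.txt} staged={none}
After op 13 (modify b.txt): modified={a.txt, b.txt, c.txt} staged={none}
After op 14 (modify d.txt): modified={a.txt, b.txt, c.txt, d.txt} staged={none}
After op 15 (git reset b.txt): modified={a.txt, b.txt, c.txt, d.txt} staged={none}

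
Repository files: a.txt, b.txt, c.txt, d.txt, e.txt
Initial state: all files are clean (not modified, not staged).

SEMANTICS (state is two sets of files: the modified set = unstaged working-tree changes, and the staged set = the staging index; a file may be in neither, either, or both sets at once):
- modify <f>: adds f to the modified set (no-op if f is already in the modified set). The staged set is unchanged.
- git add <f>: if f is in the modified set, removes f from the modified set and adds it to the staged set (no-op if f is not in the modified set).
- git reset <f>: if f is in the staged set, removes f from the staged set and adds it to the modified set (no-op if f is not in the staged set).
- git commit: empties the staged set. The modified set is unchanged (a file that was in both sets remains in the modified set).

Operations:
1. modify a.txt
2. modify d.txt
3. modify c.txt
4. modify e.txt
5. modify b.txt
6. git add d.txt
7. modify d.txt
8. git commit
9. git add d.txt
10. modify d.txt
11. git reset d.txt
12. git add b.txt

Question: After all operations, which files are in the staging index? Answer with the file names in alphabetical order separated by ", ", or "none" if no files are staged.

After op 1 (modify a.txt): modified={a.txt} staged={none}
After op 2 (modify d.txt): modified={a.txt, d.txt} staged={none}
After op 3 (modify c.txt): modified={a.txt, c.txt, d.txt} staged={none}
After op 4 (modify e.txt): modified={a.txt, c.txt, d.txt, e.txt} staged={none}
After op 5 (modify b.txt): modified={a.txt, b.txt, c.txt, d.txt, e.txt} staged={none}
After op 6 (git add d.txt): modified={a.txt, b.txt, c.txt, e.txt} staged={d.txt}
After op 7 (modify d.txt): modified={a.txt, b.txt, c.txt, d.txt, e.txt} staged={d.txt}
After op 8 (git commit): modified={a.txt, b.txt, c.txt, d.txt, e.txt} staged={none}
After op 9 (git add d.txt): modified={a.txt, b.txt, c.txt, e.txt} staged={d.txt}
After op 10 (modify d.txt): modified={a.txt, b.txt, c.txt, d.txt, e.txt} staged={d.txt}
After op 11 (git reset d.txt): modified={a.txt, b.txt, c.txt, d.txt, e.txt} staged={none}
After op 12 (git add b.txt): modified={a.txt, c.txt, d.txt, e.txt} staged={b.txt}

Answer: b.txt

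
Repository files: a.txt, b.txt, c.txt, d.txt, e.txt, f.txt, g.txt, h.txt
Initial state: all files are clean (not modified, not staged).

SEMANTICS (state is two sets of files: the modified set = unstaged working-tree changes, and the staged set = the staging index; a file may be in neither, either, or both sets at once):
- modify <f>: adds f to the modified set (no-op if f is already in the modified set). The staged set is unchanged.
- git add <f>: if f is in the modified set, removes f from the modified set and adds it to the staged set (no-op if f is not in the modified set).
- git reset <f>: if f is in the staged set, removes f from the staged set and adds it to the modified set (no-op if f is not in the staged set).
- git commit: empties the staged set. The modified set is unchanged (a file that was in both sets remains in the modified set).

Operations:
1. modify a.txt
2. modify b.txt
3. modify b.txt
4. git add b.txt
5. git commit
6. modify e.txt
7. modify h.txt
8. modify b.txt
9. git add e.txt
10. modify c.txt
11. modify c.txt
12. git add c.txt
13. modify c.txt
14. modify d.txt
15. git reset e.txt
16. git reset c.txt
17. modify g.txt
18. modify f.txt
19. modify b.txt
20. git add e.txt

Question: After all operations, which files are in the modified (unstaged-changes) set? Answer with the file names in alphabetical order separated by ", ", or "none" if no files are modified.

Answer: a.txt, b.txt, c.txt, d.txt, f.txt, g.txt, h.txt

Derivation:
After op 1 (modify a.txt): modified={a.txt} staged={none}
After op 2 (modify b.txt): modified={a.txt, b.txt} staged={none}
After op 3 (modify b.txt): modified={a.txt, b.txt} staged={none}
After op 4 (git add b.txt): modified={a.txt} staged={b.txt}
After op 5 (git commit): modified={a.txt} staged={none}
After op 6 (modify e.txt): modified={a.txt, e.txt} staged={none}
After op 7 (modify h.txt): modified={a.txt, e.txt, h.txt} staged={none}
After op 8 (modify b.txt): modified={a.txt, b.txt, e.txt, h.txt} staged={none}
After op 9 (git add e.txt): modified={a.txt, b.txt, h.txt} staged={e.txt}
After op 10 (modify c.txt): modified={a.txt, b.txt, c.txt, h.txt} staged={e.txt}
After op 11 (modify c.txt): modified={a.txt, b.txt, c.txt, h.txt} staged={e.txt}
After op 12 (git add c.txt): modified={a.txt, b.txt, h.txt} staged={c.txt, e.txt}
After op 13 (modify c.txt): modified={a.txt, b.txt, c.txt, h.txt} staged={c.txt, e.txt}
After op 14 (modify d.txt): modified={a.txt, b.txt, c.txt, d.txt, h.txt} staged={c.txt, e.txt}
After op 15 (git reset e.txt): modified={a.txt, b.txt, c.txt, d.txt, e.txt, h.txt} staged={c.txt}
After op 16 (git reset c.txt): modified={a.txt, b.txt, c.txt, d.txt, e.txt, h.txt} staged={none}
After op 17 (modify g.txt): modified={a.txt, b.txt, c.txt, d.txt, e.txt, g.txt, h.txt} staged={none}
After op 18 (modify f.txt): modified={a.txt, b.txt, c.txt, d.txt, e.txt, f.txt, g.txt, h.txt} staged={none}
After op 19 (modify b.txt): modified={a.txt, b.txt, c.txt, d.txt, e.txt, f.txt, g.txt, h.txt} staged={none}
After op 20 (git add e.txt): modified={a.txt, b.txt, c.txt, d.txt, f.txt, g.txt, h.txt} staged={e.txt}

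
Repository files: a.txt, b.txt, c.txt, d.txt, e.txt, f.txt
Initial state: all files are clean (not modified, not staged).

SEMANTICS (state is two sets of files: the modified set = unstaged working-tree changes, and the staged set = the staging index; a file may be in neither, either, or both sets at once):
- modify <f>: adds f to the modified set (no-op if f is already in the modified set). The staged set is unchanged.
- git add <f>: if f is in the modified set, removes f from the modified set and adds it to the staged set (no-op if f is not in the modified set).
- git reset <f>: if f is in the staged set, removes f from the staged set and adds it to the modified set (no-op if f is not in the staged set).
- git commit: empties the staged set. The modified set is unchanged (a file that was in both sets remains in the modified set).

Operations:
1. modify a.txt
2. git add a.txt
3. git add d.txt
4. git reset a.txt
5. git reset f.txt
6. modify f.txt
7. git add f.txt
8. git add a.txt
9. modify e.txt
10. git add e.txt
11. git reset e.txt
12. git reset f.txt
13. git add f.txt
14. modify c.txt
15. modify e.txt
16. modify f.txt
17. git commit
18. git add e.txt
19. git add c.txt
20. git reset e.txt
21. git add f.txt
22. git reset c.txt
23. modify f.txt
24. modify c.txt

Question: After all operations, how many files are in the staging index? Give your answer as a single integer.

Answer: 1

Derivation:
After op 1 (modify a.txt): modified={a.txt} staged={none}
After op 2 (git add a.txt): modified={none} staged={a.txt}
After op 3 (git add d.txt): modified={none} staged={a.txt}
After op 4 (git reset a.txt): modified={a.txt} staged={none}
After op 5 (git reset f.txt): modified={a.txt} staged={none}
After op 6 (modify f.txt): modified={a.txt, f.txt} staged={none}
After op 7 (git add f.txt): modified={a.txt} staged={f.txt}
After op 8 (git add a.txt): modified={none} staged={a.txt, f.txt}
After op 9 (modify e.txt): modified={e.txt} staged={a.txt, f.txt}
After op 10 (git add e.txt): modified={none} staged={a.txt, e.txt, f.txt}
After op 11 (git reset e.txt): modified={e.txt} staged={a.txt, f.txt}
After op 12 (git reset f.txt): modified={e.txt, f.txt} staged={a.txt}
After op 13 (git add f.txt): modified={e.txt} staged={a.txt, f.txt}
After op 14 (modify c.txt): modified={c.txt, e.txt} staged={a.txt, f.txt}
After op 15 (modify e.txt): modified={c.txt, e.txt} staged={a.txt, f.txt}
After op 16 (modify f.txt): modified={c.txt, e.txt, f.txt} staged={a.txt, f.txt}
After op 17 (git commit): modified={c.txt, e.txt, f.txt} staged={none}
After op 18 (git add e.txt): modified={c.txt, f.txt} staged={e.txt}
After op 19 (git add c.txt): modified={f.txt} staged={c.txt, e.txt}
After op 20 (git reset e.txt): modified={e.txt, f.txt} staged={c.txt}
After op 21 (git add f.txt): modified={e.txt} staged={c.txt, f.txt}
After op 22 (git reset c.txt): modified={c.txt, e.txt} staged={f.txt}
After op 23 (modify f.txt): modified={c.txt, e.txt, f.txt} staged={f.txt}
After op 24 (modify c.txt): modified={c.txt, e.txt, f.txt} staged={f.txt}
Final staged set: {f.txt} -> count=1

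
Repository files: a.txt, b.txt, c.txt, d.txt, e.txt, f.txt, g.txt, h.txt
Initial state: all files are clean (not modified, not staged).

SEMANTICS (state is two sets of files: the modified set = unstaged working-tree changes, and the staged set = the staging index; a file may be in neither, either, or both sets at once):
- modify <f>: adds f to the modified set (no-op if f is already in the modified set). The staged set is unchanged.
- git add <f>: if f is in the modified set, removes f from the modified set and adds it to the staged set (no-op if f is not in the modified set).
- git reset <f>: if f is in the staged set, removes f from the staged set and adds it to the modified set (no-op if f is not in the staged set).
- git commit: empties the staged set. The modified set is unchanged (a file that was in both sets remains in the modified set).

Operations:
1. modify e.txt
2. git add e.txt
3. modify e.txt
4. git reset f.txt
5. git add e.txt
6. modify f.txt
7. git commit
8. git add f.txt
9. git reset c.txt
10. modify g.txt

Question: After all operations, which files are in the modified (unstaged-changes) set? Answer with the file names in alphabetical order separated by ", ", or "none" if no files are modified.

Answer: g.txt

Derivation:
After op 1 (modify e.txt): modified={e.txt} staged={none}
After op 2 (git add e.txt): modified={none} staged={e.txt}
After op 3 (modify e.txt): modified={e.txt} staged={e.txt}
After op 4 (git reset f.txt): modified={e.txt} staged={e.txt}
After op 5 (git add e.txt): modified={none} staged={e.txt}
After op 6 (modify f.txt): modified={f.txt} staged={e.txt}
After op 7 (git commit): modified={f.txt} staged={none}
After op 8 (git add f.txt): modified={none} staged={f.txt}
After op 9 (git reset c.txt): modified={none} staged={f.txt}
After op 10 (modify g.txt): modified={g.txt} staged={f.txt}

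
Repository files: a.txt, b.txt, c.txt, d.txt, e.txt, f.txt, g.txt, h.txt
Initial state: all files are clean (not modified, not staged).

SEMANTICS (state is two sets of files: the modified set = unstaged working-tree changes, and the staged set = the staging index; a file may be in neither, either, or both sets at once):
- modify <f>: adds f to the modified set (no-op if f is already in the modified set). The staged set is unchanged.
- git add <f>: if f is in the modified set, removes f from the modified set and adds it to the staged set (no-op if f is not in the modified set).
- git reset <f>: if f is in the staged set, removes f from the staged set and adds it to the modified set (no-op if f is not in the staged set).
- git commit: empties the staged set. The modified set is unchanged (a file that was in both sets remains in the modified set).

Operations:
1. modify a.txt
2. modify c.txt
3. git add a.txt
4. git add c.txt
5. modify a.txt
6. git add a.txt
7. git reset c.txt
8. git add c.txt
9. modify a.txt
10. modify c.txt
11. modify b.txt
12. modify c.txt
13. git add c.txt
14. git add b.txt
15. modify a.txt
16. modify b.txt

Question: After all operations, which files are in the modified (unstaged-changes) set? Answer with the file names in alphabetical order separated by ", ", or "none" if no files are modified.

Answer: a.txt, b.txt

Derivation:
After op 1 (modify a.txt): modified={a.txt} staged={none}
After op 2 (modify c.txt): modified={a.txt, c.txt} staged={none}
After op 3 (git add a.txt): modified={c.txt} staged={a.txt}
After op 4 (git add c.txt): modified={none} staged={a.txt, c.txt}
After op 5 (modify a.txt): modified={a.txt} staged={a.txt, c.txt}
After op 6 (git add a.txt): modified={none} staged={a.txt, c.txt}
After op 7 (git reset c.txt): modified={c.txt} staged={a.txt}
After op 8 (git add c.txt): modified={none} staged={a.txt, c.txt}
After op 9 (modify a.txt): modified={a.txt} staged={a.txt, c.txt}
After op 10 (modify c.txt): modified={a.txt, c.txt} staged={a.txt, c.txt}
After op 11 (modify b.txt): modified={a.txt, b.txt, c.txt} staged={a.txt, c.txt}
After op 12 (modify c.txt): modified={a.txt, b.txt, c.txt} staged={a.txt, c.txt}
After op 13 (git add c.txt): modified={a.txt, b.txt} staged={a.txt, c.txt}
After op 14 (git add b.txt): modified={a.txt} staged={a.txt, b.txt, c.txt}
After op 15 (modify a.txt): modified={a.txt} staged={a.txt, b.txt, c.txt}
After op 16 (modify b.txt): modified={a.txt, b.txt} staged={a.txt, b.txt, c.txt}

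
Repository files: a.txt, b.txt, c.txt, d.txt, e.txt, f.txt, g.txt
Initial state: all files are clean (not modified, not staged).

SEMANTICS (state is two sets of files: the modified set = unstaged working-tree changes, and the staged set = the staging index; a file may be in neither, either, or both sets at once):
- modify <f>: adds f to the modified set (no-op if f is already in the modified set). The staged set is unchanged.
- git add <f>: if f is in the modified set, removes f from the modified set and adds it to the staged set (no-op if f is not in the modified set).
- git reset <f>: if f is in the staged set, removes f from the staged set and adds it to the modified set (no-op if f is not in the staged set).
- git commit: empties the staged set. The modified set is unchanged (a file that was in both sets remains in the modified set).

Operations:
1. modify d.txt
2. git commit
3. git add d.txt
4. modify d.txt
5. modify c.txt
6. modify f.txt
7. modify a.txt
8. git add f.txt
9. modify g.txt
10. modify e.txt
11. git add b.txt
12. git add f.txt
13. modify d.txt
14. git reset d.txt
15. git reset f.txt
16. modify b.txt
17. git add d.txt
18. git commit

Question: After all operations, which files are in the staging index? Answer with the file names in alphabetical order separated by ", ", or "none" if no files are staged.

Answer: none

Derivation:
After op 1 (modify d.txt): modified={d.txt} staged={none}
After op 2 (git commit): modified={d.txt} staged={none}
After op 3 (git add d.txt): modified={none} staged={d.txt}
After op 4 (modify d.txt): modified={d.txt} staged={d.txt}
After op 5 (modify c.txt): modified={c.txt, d.txt} staged={d.txt}
After op 6 (modify f.txt): modified={c.txt, d.txt, f.txt} staged={d.txt}
After op 7 (modify a.txt): modified={a.txt, c.txt, d.txt, f.txt} staged={d.txt}
After op 8 (git add f.txt): modified={a.txt, c.txt, d.txt} staged={d.txt, f.txt}
After op 9 (modify g.txt): modified={a.txt, c.txt, d.txt, g.txt} staged={d.txt, f.txt}
After op 10 (modify e.txt): modified={a.txt, c.txt, d.txt, e.txt, g.txt} staged={d.txt, f.txt}
After op 11 (git add b.txt): modified={a.txt, c.txt, d.txt, e.txt, g.txt} staged={d.txt, f.txt}
After op 12 (git add f.txt): modified={a.txt, c.txt, d.txt, e.txt, g.txt} staged={d.txt, f.txt}
After op 13 (modify d.txt): modified={a.txt, c.txt, d.txt, e.txt, g.txt} staged={d.txt, f.txt}
After op 14 (git reset d.txt): modified={a.txt, c.txt, d.txt, e.txt, g.txt} staged={f.txt}
After op 15 (git reset f.txt): modified={a.txt, c.txt, d.txt, e.txt, f.txt, g.txt} staged={none}
After op 16 (modify b.txt): modified={a.txt, b.txt, c.txt, d.txt, e.txt, f.txt, g.txt} staged={none}
After op 17 (git add d.txt): modified={a.txt, b.txt, c.txt, e.txt, f.txt, g.txt} staged={d.txt}
After op 18 (git commit): modified={a.txt, b.txt, c.txt, e.txt, f.txt, g.txt} staged={none}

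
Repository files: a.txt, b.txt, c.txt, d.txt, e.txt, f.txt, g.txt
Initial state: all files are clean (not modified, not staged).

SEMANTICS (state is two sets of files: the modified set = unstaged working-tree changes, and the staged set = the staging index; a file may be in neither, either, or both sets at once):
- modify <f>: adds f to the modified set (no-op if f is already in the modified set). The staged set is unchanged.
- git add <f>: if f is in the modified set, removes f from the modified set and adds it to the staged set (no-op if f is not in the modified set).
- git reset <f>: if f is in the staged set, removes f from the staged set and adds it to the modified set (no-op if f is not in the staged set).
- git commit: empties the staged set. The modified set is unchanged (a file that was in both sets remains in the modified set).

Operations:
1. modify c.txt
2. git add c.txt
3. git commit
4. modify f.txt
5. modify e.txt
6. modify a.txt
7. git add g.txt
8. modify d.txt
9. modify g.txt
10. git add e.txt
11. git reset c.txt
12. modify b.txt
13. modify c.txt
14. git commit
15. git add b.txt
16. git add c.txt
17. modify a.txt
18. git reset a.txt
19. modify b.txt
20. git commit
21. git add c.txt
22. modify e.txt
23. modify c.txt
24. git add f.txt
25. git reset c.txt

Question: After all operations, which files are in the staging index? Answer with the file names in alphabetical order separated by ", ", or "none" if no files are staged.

After op 1 (modify c.txt): modified={c.txt} staged={none}
After op 2 (git add c.txt): modified={none} staged={c.txt}
After op 3 (git commit): modified={none} staged={none}
After op 4 (modify f.txt): modified={f.txt} staged={none}
After op 5 (modify e.txt): modified={e.txt, f.txt} staged={none}
After op 6 (modify a.txt): modified={a.txt, e.txt, f.txt} staged={none}
After op 7 (git add g.txt): modified={a.txt, e.txt, f.txt} staged={none}
After op 8 (modify d.txt): modified={a.txt, d.txt, e.txt, f.txt} staged={none}
After op 9 (modify g.txt): modified={a.txt, d.txt, e.txt, f.txt, g.txt} staged={none}
After op 10 (git add e.txt): modified={a.txt, d.txt, f.txt, g.txt} staged={e.txt}
After op 11 (git reset c.txt): modified={a.txt, d.txt, f.txt, g.txt} staged={e.txt}
After op 12 (modify b.txt): modified={a.txt, b.txt, d.txt, f.txt, g.txt} staged={e.txt}
After op 13 (modify c.txt): modified={a.txt, b.txt, c.txt, d.txt, f.txt, g.txt} staged={e.txt}
After op 14 (git commit): modified={a.txt, b.txt, c.txt, d.txt, f.txt, g.txt} staged={none}
After op 15 (git add b.txt): modified={a.txt, c.txt, d.txt, f.txt, g.txt} staged={b.txt}
After op 16 (git add c.txt): modified={a.txt, d.txt, f.txt, g.txt} staged={b.txt, c.txt}
After op 17 (modify a.txt): modified={a.txt, d.txt, f.txt, g.txt} staged={b.txt, c.txt}
After op 18 (git reset a.txt): modified={a.txt, d.txt, f.txt, g.txt} staged={b.txt, c.txt}
After op 19 (modify b.txt): modified={a.txt, b.txt, d.txt, f.txt, g.txt} staged={b.txt, c.txt}
After op 20 (git commit): modified={a.txt, b.txt, d.txt, f.txt, g.txt} staged={none}
After op 21 (git add c.txt): modified={a.txt, b.txt, d.txt, f.txt, g.txt} staged={none}
After op 22 (modify e.txt): modified={a.txt, b.txt, d.txt, e.txt, f.txt, g.txt} staged={none}
After op 23 (modify c.txt): modified={a.txt, b.txt, c.txt, d.txt, e.txt, f.txt, g.txt} staged={none}
After op 24 (git add f.txt): modified={a.txt, b.txt, c.txt, d.txt, e.txt, g.txt} staged={f.txt}
After op 25 (git reset c.txt): modified={a.txt, b.txt, c.txt, d.txt, e.txt, g.txt} staged={f.txt}

Answer: f.txt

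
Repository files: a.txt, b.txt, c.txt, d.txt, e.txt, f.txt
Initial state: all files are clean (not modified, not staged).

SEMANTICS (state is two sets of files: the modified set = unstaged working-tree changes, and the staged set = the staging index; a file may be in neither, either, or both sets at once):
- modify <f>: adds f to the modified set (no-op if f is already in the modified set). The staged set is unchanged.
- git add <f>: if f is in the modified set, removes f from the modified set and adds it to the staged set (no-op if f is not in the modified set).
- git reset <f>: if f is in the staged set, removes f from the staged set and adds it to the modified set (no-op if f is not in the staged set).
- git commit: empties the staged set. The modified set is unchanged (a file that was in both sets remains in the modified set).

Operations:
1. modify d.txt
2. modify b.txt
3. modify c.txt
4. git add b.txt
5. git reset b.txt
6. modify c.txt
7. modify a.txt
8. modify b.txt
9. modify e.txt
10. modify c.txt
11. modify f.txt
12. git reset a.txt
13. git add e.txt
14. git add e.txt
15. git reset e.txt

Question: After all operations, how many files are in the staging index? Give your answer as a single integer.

Answer: 0

Derivation:
After op 1 (modify d.txt): modified={d.txt} staged={none}
After op 2 (modify b.txt): modified={b.txt, d.txt} staged={none}
After op 3 (modify c.txt): modified={b.txt, c.txt, d.txt} staged={none}
After op 4 (git add b.txt): modified={c.txt, d.txt} staged={b.txt}
After op 5 (git reset b.txt): modified={b.txt, c.txt, d.txt} staged={none}
After op 6 (modify c.txt): modified={b.txt, c.txt, d.txt} staged={none}
After op 7 (modify a.txt): modified={a.txt, b.txt, c.txt, d.txt} staged={none}
After op 8 (modify b.txt): modified={a.txt, b.txt, c.txt, d.txt} staged={none}
After op 9 (modify e.txt): modified={a.txt, b.txt, c.txt, d.txt, e.txt} staged={none}
After op 10 (modify c.txt): modified={a.txt, b.txt, c.txt, d.txt, e.txt} staged={none}
After op 11 (modify f.txt): modified={a.txt, b.txt, c.txt, d.txt, e.txt, f.txt} staged={none}
After op 12 (git reset a.txt): modified={a.txt, b.txt, c.txt, d.txt, e.txt, f.txt} staged={none}
After op 13 (git add e.txt): modified={a.txt, b.txt, c.txt, d.txt, f.txt} staged={e.txt}
After op 14 (git add e.txt): modified={a.txt, b.txt, c.txt, d.txt, f.txt} staged={e.txt}
After op 15 (git reset e.txt): modified={a.txt, b.txt, c.txt, d.txt, e.txt, f.txt} staged={none}
Final staged set: {none} -> count=0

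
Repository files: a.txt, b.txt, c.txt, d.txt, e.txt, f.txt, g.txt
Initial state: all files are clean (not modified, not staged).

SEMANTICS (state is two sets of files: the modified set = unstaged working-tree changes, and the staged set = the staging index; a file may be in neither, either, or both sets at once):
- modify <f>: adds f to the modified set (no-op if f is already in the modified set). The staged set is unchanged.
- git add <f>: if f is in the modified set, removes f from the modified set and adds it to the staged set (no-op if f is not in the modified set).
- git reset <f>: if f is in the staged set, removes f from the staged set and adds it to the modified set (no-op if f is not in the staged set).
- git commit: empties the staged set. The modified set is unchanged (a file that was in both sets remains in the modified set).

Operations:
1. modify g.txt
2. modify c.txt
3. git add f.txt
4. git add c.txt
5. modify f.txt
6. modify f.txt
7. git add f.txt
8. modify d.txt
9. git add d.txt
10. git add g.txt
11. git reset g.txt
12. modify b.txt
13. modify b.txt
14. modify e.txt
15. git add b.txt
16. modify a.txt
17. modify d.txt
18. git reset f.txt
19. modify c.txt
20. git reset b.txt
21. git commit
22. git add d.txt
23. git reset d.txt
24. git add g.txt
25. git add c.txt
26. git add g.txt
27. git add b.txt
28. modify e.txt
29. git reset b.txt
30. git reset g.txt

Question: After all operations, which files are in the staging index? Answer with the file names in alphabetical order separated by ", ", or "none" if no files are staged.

After op 1 (modify g.txt): modified={g.txt} staged={none}
After op 2 (modify c.txt): modified={c.txt, g.txt} staged={none}
After op 3 (git add f.txt): modified={c.txt, g.txt} staged={none}
After op 4 (git add c.txt): modified={g.txt} staged={c.txt}
After op 5 (modify f.txt): modified={f.txt, g.txt} staged={c.txt}
After op 6 (modify f.txt): modified={f.txt, g.txt} staged={c.txt}
After op 7 (git add f.txt): modified={g.txt} staged={c.txt, f.txt}
After op 8 (modify d.txt): modified={d.txt, g.txt} staged={c.txt, f.txt}
After op 9 (git add d.txt): modified={g.txt} staged={c.txt, d.txt, f.txt}
After op 10 (git add g.txt): modified={none} staged={c.txt, d.txt, f.txt, g.txt}
After op 11 (git reset g.txt): modified={g.txt} staged={c.txt, d.txt, f.txt}
After op 12 (modify b.txt): modified={b.txt, g.txt} staged={c.txt, d.txt, f.txt}
After op 13 (modify b.txt): modified={b.txt, g.txt} staged={c.txt, d.txt, f.txt}
After op 14 (modify e.txt): modified={b.txt, e.txt, g.txt} staged={c.txt, d.txt, f.txt}
After op 15 (git add b.txt): modified={e.txt, g.txt} staged={b.txt, c.txt, d.txt, f.txt}
After op 16 (modify a.txt): modified={a.txt, e.txt, g.txt} staged={b.txt, c.txt, d.txt, f.txt}
After op 17 (modify d.txt): modified={a.txt, d.txt, e.txt, g.txt} staged={b.txt, c.txt, d.txt, f.txt}
After op 18 (git reset f.txt): modified={a.txt, d.txt, e.txt, f.txt, g.txt} staged={b.txt, c.txt, d.txt}
After op 19 (modify c.txt): modified={a.txt, c.txt, d.txt, e.txt, f.txt, g.txt} staged={b.txt, c.txt, d.txt}
After op 20 (git reset b.txt): modified={a.txt, b.txt, c.txt, d.txt, e.txt, f.txt, g.txt} staged={c.txt, d.txt}
After op 21 (git commit): modified={a.txt, b.txt, c.txt, d.txt, e.txt, f.txt, g.txt} staged={none}
After op 22 (git add d.txt): modified={a.txt, b.txt, c.txt, e.txt, f.txt, g.txt} staged={d.txt}
After op 23 (git reset d.txt): modified={a.txt, b.txt, c.txt, d.txt, e.txt, f.txt, g.txt} staged={none}
After op 24 (git add g.txt): modified={a.txt, b.txt, c.txt, d.txt, e.txt, f.txt} staged={g.txt}
After op 25 (git add c.txt): modified={a.txt, b.txt, d.txt, e.txt, f.txt} staged={c.txt, g.txt}
After op 26 (git add g.txt): modified={a.txt, b.txt, d.txt, e.txt, f.txt} staged={c.txt, g.txt}
After op 27 (git add b.txt): modified={a.txt, d.txt, e.txt, f.txt} staged={b.txt, c.txt, g.txt}
After op 28 (modify e.txt): modified={a.txt, d.txt, e.txt, f.txt} staged={b.txt, c.txt, g.txt}
After op 29 (git reset b.txt): modified={a.txt, b.txt, d.txt, e.txt, f.txt} staged={c.txt, g.txt}
After op 30 (git reset g.txt): modified={a.txt, b.txt, d.txt, e.txt, f.txt, g.txt} staged={c.txt}

Answer: c.txt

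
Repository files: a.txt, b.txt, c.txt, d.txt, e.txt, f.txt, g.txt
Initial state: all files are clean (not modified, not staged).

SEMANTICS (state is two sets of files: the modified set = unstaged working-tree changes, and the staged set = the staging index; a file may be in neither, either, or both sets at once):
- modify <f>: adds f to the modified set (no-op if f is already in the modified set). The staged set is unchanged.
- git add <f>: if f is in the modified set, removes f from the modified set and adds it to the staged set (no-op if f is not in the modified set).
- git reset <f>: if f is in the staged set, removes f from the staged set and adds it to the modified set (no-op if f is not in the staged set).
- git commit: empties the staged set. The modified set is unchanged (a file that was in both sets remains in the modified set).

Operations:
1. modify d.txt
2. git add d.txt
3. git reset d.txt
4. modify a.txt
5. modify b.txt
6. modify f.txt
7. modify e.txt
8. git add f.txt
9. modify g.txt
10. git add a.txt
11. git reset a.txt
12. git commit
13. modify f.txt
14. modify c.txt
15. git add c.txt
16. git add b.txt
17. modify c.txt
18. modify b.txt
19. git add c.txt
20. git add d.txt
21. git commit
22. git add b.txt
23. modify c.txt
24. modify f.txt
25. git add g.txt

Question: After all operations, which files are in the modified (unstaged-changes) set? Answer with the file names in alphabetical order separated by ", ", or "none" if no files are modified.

Answer: a.txt, c.txt, e.txt, f.txt

Derivation:
After op 1 (modify d.txt): modified={d.txt} staged={none}
After op 2 (git add d.txt): modified={none} staged={d.txt}
After op 3 (git reset d.txt): modified={d.txt} staged={none}
After op 4 (modify a.txt): modified={a.txt, d.txt} staged={none}
After op 5 (modify b.txt): modified={a.txt, b.txt, d.txt} staged={none}
After op 6 (modify f.txt): modified={a.txt, b.txt, d.txt, f.txt} staged={none}
After op 7 (modify e.txt): modified={a.txt, b.txt, d.txt, e.txt, f.txt} staged={none}
After op 8 (git add f.txt): modified={a.txt, b.txt, d.txt, e.txt} staged={f.txt}
After op 9 (modify g.txt): modified={a.txt, b.txt, d.txt, e.txt, g.txt} staged={f.txt}
After op 10 (git add a.txt): modified={b.txt, d.txt, e.txt, g.txt} staged={a.txt, f.txt}
After op 11 (git reset a.txt): modified={a.txt, b.txt, d.txt, e.txt, g.txt} staged={f.txt}
After op 12 (git commit): modified={a.txt, b.txt, d.txt, e.txt, g.txt} staged={none}
After op 13 (modify f.txt): modified={a.txt, b.txt, d.txt, e.txt, f.txt, g.txt} staged={none}
After op 14 (modify c.txt): modified={a.txt, b.txt, c.txt, d.txt, e.txt, f.txt, g.txt} staged={none}
After op 15 (git add c.txt): modified={a.txt, b.txt, d.txt, e.txt, f.txt, g.txt} staged={c.txt}
After op 16 (git add b.txt): modified={a.txt, d.txt, e.txt, f.txt, g.txt} staged={b.txt, c.txt}
After op 17 (modify c.txt): modified={a.txt, c.txt, d.txt, e.txt, f.txt, g.txt} staged={b.txt, c.txt}
After op 18 (modify b.txt): modified={a.txt, b.txt, c.txt, d.txt, e.txt, f.txt, g.txt} staged={b.txt, c.txt}
After op 19 (git add c.txt): modified={a.txt, b.txt, d.txt, e.txt, f.txt, g.txt} staged={b.txt, c.txt}
After op 20 (git add d.txt): modified={a.txt, b.txt, e.txt, f.txt, g.txt} staged={b.txt, c.txt, d.txt}
After op 21 (git commit): modified={a.txt, b.txt, e.txt, f.txt, g.txt} staged={none}
After op 22 (git add b.txt): modified={a.txt, e.txt, f.txt, g.txt} staged={b.txt}
After op 23 (modify c.txt): modified={a.txt, c.txt, e.txt, f.txt, g.txt} staged={b.txt}
After op 24 (modify f.txt): modified={a.txt, c.txt, e.txt, f.txt, g.txt} staged={b.txt}
After op 25 (git add g.txt): modified={a.txt, c.txt, e.txt, f.txt} staged={b.txt, g.txt}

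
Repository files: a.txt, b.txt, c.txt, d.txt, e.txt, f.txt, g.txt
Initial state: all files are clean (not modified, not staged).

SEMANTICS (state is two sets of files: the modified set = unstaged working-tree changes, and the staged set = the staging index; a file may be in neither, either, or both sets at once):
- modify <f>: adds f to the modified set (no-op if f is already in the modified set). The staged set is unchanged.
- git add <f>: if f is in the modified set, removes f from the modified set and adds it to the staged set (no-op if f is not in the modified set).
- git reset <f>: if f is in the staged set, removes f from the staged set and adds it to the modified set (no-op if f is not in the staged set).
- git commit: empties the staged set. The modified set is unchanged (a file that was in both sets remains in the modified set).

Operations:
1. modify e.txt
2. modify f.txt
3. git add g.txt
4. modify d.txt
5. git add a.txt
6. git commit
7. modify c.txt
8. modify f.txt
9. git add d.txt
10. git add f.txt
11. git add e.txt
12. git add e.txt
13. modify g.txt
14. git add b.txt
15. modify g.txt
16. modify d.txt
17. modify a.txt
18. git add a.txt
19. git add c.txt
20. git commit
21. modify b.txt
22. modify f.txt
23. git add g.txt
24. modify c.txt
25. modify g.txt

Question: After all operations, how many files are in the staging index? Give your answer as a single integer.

After op 1 (modify e.txt): modified={e.txt} staged={none}
After op 2 (modify f.txt): modified={e.txt, f.txt} staged={none}
After op 3 (git add g.txt): modified={e.txt, f.txt} staged={none}
After op 4 (modify d.txt): modified={d.txt, e.txt, f.txt} staged={none}
After op 5 (git add a.txt): modified={d.txt, e.txt, f.txt} staged={none}
After op 6 (git commit): modified={d.txt, e.txt, f.txt} staged={none}
After op 7 (modify c.txt): modified={c.txt, d.txt, e.txt, f.txt} staged={none}
After op 8 (modify f.txt): modified={c.txt, d.txt, e.txt, f.txt} staged={none}
After op 9 (git add d.txt): modified={c.txt, e.txt, f.txt} staged={d.txt}
After op 10 (git add f.txt): modified={c.txt, e.txt} staged={d.txt, f.txt}
After op 11 (git add e.txt): modified={c.txt} staged={d.txt, e.txt, f.txt}
After op 12 (git add e.txt): modified={c.txt} staged={d.txt, e.txt, f.txt}
After op 13 (modify g.txt): modified={c.txt, g.txt} staged={d.txt, e.txt, f.txt}
After op 14 (git add b.txt): modified={c.txt, g.txt} staged={d.txt, e.txt, f.txt}
After op 15 (modify g.txt): modified={c.txt, g.txt} staged={d.txt, e.txt, f.txt}
After op 16 (modify d.txt): modified={c.txt, d.txt, g.txt} staged={d.txt, e.txt, f.txt}
After op 17 (modify a.txt): modified={a.txt, c.txt, d.txt, g.txt} staged={d.txt, e.txt, f.txt}
After op 18 (git add a.txt): modified={c.txt, d.txt, g.txt} staged={a.txt, d.txt, e.txt, f.txt}
After op 19 (git add c.txt): modified={d.txt, g.txt} staged={a.txt, c.txt, d.txt, e.txt, f.txt}
After op 20 (git commit): modified={d.txt, g.txt} staged={none}
After op 21 (modify b.txt): modified={b.txt, d.txt, g.txt} staged={none}
After op 22 (modify f.txt): modified={b.txt, d.txt, f.txt, g.txt} staged={none}
After op 23 (git add g.txt): modified={b.txt, d.txt, f.txt} staged={g.txt}
After op 24 (modify c.txt): modified={b.txt, c.txt, d.txt, f.txt} staged={g.txt}
After op 25 (modify g.txt): modified={b.txt, c.txt, d.txt, f.txt, g.txt} staged={g.txt}
Final staged set: {g.txt} -> count=1

Answer: 1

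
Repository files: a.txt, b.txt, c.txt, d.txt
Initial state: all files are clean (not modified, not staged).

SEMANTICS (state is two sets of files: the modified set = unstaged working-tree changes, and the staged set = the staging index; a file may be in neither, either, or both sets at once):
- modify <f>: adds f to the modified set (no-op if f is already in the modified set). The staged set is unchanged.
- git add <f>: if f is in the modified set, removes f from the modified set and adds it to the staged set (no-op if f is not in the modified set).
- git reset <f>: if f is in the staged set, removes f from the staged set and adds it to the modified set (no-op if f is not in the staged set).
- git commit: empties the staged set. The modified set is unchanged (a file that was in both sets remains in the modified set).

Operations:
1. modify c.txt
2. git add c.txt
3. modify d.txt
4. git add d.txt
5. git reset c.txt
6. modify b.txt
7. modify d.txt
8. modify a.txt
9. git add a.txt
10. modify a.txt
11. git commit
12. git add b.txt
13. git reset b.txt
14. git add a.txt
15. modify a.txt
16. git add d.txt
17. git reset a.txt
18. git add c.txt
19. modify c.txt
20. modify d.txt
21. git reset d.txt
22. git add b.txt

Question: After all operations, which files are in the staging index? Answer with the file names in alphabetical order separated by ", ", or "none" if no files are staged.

Answer: b.txt, c.txt

Derivation:
After op 1 (modify c.txt): modified={c.txt} staged={none}
After op 2 (git add c.txt): modified={none} staged={c.txt}
After op 3 (modify d.txt): modified={d.txt} staged={c.txt}
After op 4 (git add d.txt): modified={none} staged={c.txt, d.txt}
After op 5 (git reset c.txt): modified={c.txt} staged={d.txt}
After op 6 (modify b.txt): modified={b.txt, c.txt} staged={d.txt}
After op 7 (modify d.txt): modified={b.txt, c.txt, d.txt} staged={d.txt}
After op 8 (modify a.txt): modified={a.txt, b.txt, c.txt, d.txt} staged={d.txt}
After op 9 (git add a.txt): modified={b.txt, c.txt, d.txt} staged={a.txt, d.txt}
After op 10 (modify a.txt): modified={a.txt, b.txt, c.txt, d.txt} staged={a.txt, d.txt}
After op 11 (git commit): modified={a.txt, b.txt, c.txt, d.txt} staged={none}
After op 12 (git add b.txt): modified={a.txt, c.txt, d.txt} staged={b.txt}
After op 13 (git reset b.txt): modified={a.txt, b.txt, c.txt, d.txt} staged={none}
After op 14 (git add a.txt): modified={b.txt, c.txt, d.txt} staged={a.txt}
After op 15 (modify a.txt): modified={a.txt, b.txt, c.txt, d.txt} staged={a.txt}
After op 16 (git add d.txt): modified={a.txt, b.txt, c.txt} staged={a.txt, d.txt}
After op 17 (git reset a.txt): modified={a.txt, b.txt, c.txt} staged={d.txt}
After op 18 (git add c.txt): modified={a.txt, b.txt} staged={c.txt, d.txt}
After op 19 (modify c.txt): modified={a.txt, b.txt, c.txt} staged={c.txt, d.txt}
After op 20 (modify d.txt): modified={a.txt, b.txt, c.txt, d.txt} staged={c.txt, d.txt}
After op 21 (git reset d.txt): modified={a.txt, b.txt, c.txt, d.txt} staged={c.txt}
After op 22 (git add b.txt): modified={a.txt, c.txt, d.txt} staged={b.txt, c.txt}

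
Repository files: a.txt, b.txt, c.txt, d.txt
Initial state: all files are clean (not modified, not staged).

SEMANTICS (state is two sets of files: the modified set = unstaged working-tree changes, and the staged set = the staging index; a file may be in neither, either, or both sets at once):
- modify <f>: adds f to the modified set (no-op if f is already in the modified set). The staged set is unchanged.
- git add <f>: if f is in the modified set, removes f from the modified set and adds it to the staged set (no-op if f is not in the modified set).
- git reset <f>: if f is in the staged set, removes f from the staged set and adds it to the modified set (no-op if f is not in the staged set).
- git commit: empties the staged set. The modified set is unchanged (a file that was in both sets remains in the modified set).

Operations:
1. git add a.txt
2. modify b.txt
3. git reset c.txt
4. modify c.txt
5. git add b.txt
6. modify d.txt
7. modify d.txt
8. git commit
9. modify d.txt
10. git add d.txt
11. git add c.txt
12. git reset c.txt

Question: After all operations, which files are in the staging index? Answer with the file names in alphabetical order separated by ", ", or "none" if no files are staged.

After op 1 (git add a.txt): modified={none} staged={none}
After op 2 (modify b.txt): modified={b.txt} staged={none}
After op 3 (git reset c.txt): modified={b.txt} staged={none}
After op 4 (modify c.txt): modified={b.txt, c.txt} staged={none}
After op 5 (git add b.txt): modified={c.txt} staged={b.txt}
After op 6 (modify d.txt): modified={c.txt, d.txt} staged={b.txt}
After op 7 (modify d.txt): modified={c.txt, d.txt} staged={b.txt}
After op 8 (git commit): modified={c.txt, d.txt} staged={none}
After op 9 (modify d.txt): modified={c.txt, d.txt} staged={none}
After op 10 (git add d.txt): modified={c.txt} staged={d.txt}
After op 11 (git add c.txt): modified={none} staged={c.txt, d.txt}
After op 12 (git reset c.txt): modified={c.txt} staged={d.txt}

Answer: d.txt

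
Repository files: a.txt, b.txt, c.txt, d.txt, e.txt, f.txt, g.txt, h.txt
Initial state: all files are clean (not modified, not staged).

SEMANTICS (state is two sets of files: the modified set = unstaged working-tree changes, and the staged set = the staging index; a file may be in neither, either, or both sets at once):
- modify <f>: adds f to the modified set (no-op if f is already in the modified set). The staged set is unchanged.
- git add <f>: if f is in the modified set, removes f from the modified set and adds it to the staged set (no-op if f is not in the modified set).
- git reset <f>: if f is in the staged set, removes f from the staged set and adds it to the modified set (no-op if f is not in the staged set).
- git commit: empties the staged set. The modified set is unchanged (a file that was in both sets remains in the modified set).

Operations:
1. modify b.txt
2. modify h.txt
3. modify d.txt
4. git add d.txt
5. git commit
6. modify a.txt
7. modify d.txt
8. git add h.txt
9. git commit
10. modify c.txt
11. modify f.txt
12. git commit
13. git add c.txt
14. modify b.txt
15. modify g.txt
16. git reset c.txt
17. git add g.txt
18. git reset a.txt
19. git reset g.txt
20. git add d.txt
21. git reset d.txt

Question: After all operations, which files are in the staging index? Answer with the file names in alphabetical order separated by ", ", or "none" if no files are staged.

Answer: none

Derivation:
After op 1 (modify b.txt): modified={b.txt} staged={none}
After op 2 (modify h.txt): modified={b.txt, h.txt} staged={none}
After op 3 (modify d.txt): modified={b.txt, d.txt, h.txt} staged={none}
After op 4 (git add d.txt): modified={b.txt, h.txt} staged={d.txt}
After op 5 (git commit): modified={b.txt, h.txt} staged={none}
After op 6 (modify a.txt): modified={a.txt, b.txt, h.txt} staged={none}
After op 7 (modify d.txt): modified={a.txt, b.txt, d.txt, h.txt} staged={none}
After op 8 (git add h.txt): modified={a.txt, b.txt, d.txt} staged={h.txt}
After op 9 (git commit): modified={a.txt, b.txt, d.txt} staged={none}
After op 10 (modify c.txt): modified={a.txt, b.txt, c.txt, d.txt} staged={none}
After op 11 (modify f.txt): modified={a.txt, b.txt, c.txt, d.txt, f.txt} staged={none}
After op 12 (git commit): modified={a.txt, b.txt, c.txt, d.txt, f.txt} staged={none}
After op 13 (git add c.txt): modified={a.txt, b.txt, d.txt, f.txt} staged={c.txt}
After op 14 (modify b.txt): modified={a.txt, b.txt, d.txt, f.txt} staged={c.txt}
After op 15 (modify g.txt): modified={a.txt, b.txt, d.txt, f.txt, g.txt} staged={c.txt}
After op 16 (git reset c.txt): modified={a.txt, b.txt, c.txt, d.txt, f.txt, g.txt} staged={none}
After op 17 (git add g.txt): modified={a.txt, b.txt, c.txt, d.txt, f.txt} staged={g.txt}
After op 18 (git reset a.txt): modified={a.txt, b.txt, c.txt, d.txt, f.txt} staged={g.txt}
After op 19 (git reset g.txt): modified={a.txt, b.txt, c.txt, d.txt, f.txt, g.txt} staged={none}
After op 20 (git add d.txt): modified={a.txt, b.txt, c.txt, f.txt, g.txt} staged={d.txt}
After op 21 (git reset d.txt): modified={a.txt, b.txt, c.txt, d.txt, f.txt, g.txt} staged={none}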